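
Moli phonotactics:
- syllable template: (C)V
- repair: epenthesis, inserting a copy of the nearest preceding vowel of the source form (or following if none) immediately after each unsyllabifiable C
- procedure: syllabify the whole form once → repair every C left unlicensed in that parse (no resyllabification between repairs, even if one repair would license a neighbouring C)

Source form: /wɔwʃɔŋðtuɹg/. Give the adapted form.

Under (C)V, the unsyllabifiable consonants are /w/, /ŋ/, /ð/, /ɹ/, /g/ (no codas are permitted; onsets are limited to one consonant).
Each unlicensed consonant becomes the onset of a new syllable: /w/ → /wɔ/, /ŋ/ → /ŋɔ/, /ð/ → /ðɔ/, /ɹ/ → /ɹu/, /g/ → /gu/.

wɔwɔʃɔŋɔðɔtuɹugu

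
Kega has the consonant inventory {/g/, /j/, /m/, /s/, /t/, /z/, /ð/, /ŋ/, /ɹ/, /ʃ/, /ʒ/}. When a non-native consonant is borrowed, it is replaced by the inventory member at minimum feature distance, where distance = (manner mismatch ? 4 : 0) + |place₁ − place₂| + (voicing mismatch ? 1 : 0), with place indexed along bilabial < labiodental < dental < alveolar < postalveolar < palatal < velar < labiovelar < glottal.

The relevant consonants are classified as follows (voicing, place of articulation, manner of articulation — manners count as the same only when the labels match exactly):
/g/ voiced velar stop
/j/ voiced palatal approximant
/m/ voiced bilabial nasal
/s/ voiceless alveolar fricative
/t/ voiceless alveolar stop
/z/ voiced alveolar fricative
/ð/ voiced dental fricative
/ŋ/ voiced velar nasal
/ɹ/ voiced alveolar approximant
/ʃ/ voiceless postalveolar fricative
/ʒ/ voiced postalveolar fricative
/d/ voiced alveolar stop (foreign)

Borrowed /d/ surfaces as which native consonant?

/t/ is closest: same manner (stop), place distance 0 (alveolar→alveolar), voicing differs (+1); total 1. Next closest is /g/ at distance 3.

t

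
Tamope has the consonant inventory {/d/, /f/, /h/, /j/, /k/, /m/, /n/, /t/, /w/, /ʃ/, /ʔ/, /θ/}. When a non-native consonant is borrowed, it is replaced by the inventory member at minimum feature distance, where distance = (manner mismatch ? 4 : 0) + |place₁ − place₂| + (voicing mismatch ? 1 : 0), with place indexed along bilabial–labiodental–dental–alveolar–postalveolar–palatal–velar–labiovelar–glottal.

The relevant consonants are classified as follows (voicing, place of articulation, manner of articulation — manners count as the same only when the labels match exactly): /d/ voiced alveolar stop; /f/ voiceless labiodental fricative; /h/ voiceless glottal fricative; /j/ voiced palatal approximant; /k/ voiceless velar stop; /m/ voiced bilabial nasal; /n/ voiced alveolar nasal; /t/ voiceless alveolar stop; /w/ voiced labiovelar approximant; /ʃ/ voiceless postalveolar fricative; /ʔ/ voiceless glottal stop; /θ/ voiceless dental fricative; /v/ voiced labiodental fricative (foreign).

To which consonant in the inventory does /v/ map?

f

/f/ is closest: same manner (fricative), place distance 0 (labiodental→labiodental), voicing differs (+1); total 1. Next closest is /θ/ at distance 2.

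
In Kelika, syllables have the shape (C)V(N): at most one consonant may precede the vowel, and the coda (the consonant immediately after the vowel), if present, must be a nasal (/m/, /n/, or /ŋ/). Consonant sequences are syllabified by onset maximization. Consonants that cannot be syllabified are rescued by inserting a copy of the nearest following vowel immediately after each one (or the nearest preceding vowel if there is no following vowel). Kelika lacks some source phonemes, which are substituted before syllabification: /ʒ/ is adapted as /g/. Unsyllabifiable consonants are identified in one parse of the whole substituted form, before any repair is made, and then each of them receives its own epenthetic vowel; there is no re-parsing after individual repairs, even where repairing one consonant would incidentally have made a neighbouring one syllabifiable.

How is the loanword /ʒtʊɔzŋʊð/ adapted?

gʊtʊɔzʊŋʊðʊ

Substitution: /ʒ/ → /g/, giving /gtʊɔzŋʊð/.
Under (C)V(N), the unsyllabifiable consonants are /g/, /z/, /ð/ (only a nasal (/m/, /n/, or /ŋ/) is licensed in coda position; onsets are limited to one consonant).
Each unlicensed consonant becomes the onset of a new syllable: /g/ → /gʊ/, /z/ → /zʊ/, /ð/ → /ðʊ/.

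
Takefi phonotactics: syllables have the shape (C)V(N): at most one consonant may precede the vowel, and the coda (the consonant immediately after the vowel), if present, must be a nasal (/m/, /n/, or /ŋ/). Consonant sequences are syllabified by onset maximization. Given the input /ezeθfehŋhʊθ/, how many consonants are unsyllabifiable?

Under (C)V(N), the unsyllabifiable consonants are /θ/, /h/, /ŋ/, /θ/ (only a nasal (/m/, /n/, or /ŋ/) is licensed in coda position; onsets are limited to one consonant).

4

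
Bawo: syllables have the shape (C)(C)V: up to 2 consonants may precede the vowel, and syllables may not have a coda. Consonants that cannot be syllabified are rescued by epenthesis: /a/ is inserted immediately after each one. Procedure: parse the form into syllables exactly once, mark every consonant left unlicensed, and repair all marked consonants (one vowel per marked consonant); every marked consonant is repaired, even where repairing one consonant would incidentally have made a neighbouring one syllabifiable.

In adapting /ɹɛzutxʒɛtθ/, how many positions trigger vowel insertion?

3

The unsyllabifiable consonants are /t/, /t/, /θ/; each receives one epenthetic vowel.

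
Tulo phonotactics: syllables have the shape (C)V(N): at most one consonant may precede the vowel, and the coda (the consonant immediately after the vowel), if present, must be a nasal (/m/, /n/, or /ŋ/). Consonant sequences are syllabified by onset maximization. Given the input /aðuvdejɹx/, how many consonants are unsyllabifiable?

4

Under (C)V(N), the unsyllabifiable consonants are /v/, /j/, /ɹ/, /x/ (only a nasal (/m/, /n/, or /ŋ/) is licensed in coda position; onsets are limited to one consonant).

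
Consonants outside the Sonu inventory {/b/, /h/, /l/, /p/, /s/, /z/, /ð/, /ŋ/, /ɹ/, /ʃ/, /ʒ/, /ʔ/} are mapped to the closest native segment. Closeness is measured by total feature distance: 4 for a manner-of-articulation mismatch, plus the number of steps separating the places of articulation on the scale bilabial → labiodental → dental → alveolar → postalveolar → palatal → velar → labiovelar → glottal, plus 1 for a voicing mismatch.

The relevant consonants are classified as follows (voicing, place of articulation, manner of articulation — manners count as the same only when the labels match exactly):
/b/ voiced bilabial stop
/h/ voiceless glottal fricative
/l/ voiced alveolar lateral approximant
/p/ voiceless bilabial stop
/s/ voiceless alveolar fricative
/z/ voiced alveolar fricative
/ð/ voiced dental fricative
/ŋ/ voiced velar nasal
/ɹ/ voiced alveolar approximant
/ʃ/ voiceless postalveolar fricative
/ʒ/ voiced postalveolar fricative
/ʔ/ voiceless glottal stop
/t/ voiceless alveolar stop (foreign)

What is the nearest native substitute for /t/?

/p/ is closest: same manner (stop), place distance 3 (alveolar→bilabial), same voicing; total 3. Next closest is /b/ at distance 4.

p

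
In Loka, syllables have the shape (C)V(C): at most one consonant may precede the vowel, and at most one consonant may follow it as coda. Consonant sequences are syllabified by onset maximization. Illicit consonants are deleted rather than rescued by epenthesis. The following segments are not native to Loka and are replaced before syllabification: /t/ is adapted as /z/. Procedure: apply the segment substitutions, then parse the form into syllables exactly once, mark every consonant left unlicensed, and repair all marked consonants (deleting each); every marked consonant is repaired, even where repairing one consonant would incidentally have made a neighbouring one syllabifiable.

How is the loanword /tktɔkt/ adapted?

zɔk

Substitution: /t/ → /z/, giving /zkzɔkz/.
Under (C)V(C), the unsyllabifiable consonants are /z/, /k/, /z/ (at most one coda consonant is licensed; onsets are limited to one consonant).
Deleting the stranded consonants removes /z/, /k/, /z/.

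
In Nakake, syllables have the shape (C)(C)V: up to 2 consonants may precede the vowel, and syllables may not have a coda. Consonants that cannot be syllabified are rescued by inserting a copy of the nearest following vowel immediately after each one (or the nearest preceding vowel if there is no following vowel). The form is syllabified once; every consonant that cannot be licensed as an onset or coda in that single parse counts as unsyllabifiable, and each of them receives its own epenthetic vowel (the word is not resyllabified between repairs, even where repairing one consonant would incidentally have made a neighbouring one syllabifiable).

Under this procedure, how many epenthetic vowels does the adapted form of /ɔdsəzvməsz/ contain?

3

The unsyllabifiable consonants are /z/, /s/, /z/; each receives one epenthetic vowel.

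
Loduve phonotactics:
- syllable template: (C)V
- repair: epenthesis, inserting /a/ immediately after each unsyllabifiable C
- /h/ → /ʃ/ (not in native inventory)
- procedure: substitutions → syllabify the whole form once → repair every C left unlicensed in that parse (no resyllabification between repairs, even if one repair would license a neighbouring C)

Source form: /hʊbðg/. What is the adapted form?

ʃʊbaðaga

Substitution: /h/ → /ʃ/, giving /ʃʊbðg/.
The consonants /b/, /ð/, /g/ cannot be parsed into a legal (C)V syllable (no codas are permitted; onsets are limited to one consonant).
Inserting the epenthetic vowel yields /b/ → /ba/, /ð/ → /ða/, /g/ → /ga/.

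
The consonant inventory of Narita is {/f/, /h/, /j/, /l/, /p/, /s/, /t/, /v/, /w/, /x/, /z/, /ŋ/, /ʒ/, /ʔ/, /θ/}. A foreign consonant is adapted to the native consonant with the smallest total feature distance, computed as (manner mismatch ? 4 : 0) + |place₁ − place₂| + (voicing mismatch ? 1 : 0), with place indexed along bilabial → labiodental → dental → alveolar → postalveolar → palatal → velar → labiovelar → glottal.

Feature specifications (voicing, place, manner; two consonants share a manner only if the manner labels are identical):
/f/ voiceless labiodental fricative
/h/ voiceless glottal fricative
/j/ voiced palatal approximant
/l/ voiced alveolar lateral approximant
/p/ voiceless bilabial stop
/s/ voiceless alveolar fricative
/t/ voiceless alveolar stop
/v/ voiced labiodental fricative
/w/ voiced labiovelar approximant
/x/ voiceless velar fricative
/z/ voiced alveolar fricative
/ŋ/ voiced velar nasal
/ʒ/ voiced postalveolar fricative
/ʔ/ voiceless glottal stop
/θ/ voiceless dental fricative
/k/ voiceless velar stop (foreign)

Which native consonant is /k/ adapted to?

/ʔ/ is closest: same manner (stop), place distance 2 (velar→glottal), same voicing; total 2. Next closest is /t/ at distance 3.

ʔ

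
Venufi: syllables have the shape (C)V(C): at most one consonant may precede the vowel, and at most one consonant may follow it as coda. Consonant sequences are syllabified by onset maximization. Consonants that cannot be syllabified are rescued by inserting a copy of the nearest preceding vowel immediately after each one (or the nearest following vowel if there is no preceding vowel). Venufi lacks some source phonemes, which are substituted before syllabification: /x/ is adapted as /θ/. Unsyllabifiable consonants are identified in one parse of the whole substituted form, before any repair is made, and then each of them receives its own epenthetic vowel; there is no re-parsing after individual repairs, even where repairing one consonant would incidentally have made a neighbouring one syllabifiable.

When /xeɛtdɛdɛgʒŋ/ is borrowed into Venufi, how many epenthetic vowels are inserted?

After substitution the input is /θeɛtdɛdɛgʒŋ/.
The unsyllabifiable consonants are /ʒ/, /ŋ/; each receives one epenthetic vowel.

2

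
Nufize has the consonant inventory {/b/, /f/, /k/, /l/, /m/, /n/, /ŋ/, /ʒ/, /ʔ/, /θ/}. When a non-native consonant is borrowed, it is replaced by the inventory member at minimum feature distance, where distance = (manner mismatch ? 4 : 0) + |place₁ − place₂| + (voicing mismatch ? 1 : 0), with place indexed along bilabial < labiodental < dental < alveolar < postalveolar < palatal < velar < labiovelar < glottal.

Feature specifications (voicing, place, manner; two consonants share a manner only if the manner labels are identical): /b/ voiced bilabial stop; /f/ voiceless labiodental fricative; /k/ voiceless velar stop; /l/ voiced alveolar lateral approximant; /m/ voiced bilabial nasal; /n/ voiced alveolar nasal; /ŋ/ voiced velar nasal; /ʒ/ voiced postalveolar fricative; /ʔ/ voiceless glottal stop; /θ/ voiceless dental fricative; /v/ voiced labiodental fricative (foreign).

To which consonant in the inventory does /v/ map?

/f/ is closest: same manner (fricative), place distance 0 (labiodental→labiodental), voicing differs (+1); total 1. Next closest is /θ/ at distance 2.

f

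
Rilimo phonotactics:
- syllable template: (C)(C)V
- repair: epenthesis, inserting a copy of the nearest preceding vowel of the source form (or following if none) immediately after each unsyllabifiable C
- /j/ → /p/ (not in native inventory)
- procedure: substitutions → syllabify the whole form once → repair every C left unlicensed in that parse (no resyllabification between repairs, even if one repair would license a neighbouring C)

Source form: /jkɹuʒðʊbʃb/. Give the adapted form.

pukɹuʒðʊbʊʃʊbʊ

Substitution: /j/ → /p/, giving /pkɹuʒðʊbʃb/.
The consonants /p/, /b/, /ʃ/, /b/ cannot be parsed into a legal (C)(C)V syllable (no codas are permitted; onsets may contain at most 2 consonants).
Epenthesis after each stranded consonant: /p/ → /pu/, /b/ → /bʊ/, /ʃ/ → /ʃʊ/, /b/ → /bʊ/.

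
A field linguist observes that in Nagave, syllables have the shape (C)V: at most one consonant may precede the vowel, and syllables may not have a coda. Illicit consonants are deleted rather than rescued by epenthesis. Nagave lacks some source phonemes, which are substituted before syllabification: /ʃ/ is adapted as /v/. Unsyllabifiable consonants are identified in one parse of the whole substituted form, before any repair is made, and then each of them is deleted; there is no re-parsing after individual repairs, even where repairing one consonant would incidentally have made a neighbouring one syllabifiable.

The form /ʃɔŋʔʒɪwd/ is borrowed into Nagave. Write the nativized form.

vɔʒɪ

Substitution: /ʃ/ → /v/, giving /vɔŋʔʒɪwd/.
Under (C)V, the unsyllabifiable consonants are /ŋ/, /ʔ/, /w/, /d/ (no codas are permitted; onsets are limited to one consonant).
Deletion applies to /ŋ/, /ʔ/, /w/, /d/.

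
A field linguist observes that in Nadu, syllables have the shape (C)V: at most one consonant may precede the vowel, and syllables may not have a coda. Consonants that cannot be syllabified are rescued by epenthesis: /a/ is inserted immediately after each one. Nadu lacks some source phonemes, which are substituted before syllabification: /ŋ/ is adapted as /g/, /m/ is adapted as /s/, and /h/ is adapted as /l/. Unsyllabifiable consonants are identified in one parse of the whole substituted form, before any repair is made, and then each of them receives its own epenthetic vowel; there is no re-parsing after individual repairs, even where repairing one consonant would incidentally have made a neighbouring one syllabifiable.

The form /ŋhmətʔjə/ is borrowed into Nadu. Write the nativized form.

Substitution: /ŋ/ → /g/, /h/ → /l/, /m/ → /s/, giving /glsətʔjə/.
The consonants /g/, /l/, /t/, /ʔ/ cannot be parsed into a legal (C)V syllable (no codas are permitted; onsets are limited to one consonant).
Epenthesis after each stranded consonant: /g/ → /ga/, /l/ → /la/, /t/ → /ta/, /ʔ/ → /ʔa/.

galasətaʔajə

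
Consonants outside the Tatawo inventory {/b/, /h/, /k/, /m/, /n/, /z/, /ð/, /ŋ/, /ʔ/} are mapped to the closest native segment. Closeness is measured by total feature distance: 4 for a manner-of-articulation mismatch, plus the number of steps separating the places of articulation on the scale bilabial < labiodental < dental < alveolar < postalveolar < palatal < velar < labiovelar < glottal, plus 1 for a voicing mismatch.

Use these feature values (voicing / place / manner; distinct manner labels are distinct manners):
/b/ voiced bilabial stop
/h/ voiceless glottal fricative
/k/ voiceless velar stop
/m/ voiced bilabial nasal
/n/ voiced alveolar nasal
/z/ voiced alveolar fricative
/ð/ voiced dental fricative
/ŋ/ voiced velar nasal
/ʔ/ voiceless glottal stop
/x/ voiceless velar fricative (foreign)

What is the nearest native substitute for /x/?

h

/h/ is closest: same manner (fricative), place distance 2 (velar→glottal), same voicing; total 2. Next closest is /k/ at distance 4.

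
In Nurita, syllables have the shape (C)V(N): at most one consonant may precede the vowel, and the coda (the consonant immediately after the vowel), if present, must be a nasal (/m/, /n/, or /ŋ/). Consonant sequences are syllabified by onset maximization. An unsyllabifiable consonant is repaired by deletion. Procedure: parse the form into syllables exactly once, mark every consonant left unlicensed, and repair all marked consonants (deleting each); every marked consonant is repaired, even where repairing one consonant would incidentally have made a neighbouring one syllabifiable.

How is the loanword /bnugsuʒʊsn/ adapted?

Under (C)V(N), the unsyllabifiable consonants are /b/, /g/, /s/, /n/ (only a nasal (/m/, /n/, or /ŋ/) is licensed in coda position; onsets are limited to one consonant).
Deletion applies to /b/, /g/, /s/, /n/.

nusuʒʊ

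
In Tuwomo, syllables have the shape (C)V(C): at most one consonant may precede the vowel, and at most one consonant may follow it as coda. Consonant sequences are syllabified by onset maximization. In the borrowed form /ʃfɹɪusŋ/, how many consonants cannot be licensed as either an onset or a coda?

3

The consonants /ʃ/, /f/, /ŋ/ cannot be parsed into a legal (C)V(C) syllable (at most one coda consonant is licensed; onsets are limited to one consonant).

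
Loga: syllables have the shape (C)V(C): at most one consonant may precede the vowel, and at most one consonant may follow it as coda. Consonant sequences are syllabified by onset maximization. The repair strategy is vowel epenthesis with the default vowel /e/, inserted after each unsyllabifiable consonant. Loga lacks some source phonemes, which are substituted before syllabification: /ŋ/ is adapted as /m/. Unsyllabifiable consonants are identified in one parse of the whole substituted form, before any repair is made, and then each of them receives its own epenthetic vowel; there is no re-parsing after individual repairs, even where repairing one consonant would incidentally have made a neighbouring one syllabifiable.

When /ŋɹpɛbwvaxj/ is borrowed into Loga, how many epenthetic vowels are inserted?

4

After substitution the input is /mɹpɛbwvaxj/.
The unsyllabifiable consonants are /m/, /ɹ/, /w/, /j/; each receives one epenthetic vowel.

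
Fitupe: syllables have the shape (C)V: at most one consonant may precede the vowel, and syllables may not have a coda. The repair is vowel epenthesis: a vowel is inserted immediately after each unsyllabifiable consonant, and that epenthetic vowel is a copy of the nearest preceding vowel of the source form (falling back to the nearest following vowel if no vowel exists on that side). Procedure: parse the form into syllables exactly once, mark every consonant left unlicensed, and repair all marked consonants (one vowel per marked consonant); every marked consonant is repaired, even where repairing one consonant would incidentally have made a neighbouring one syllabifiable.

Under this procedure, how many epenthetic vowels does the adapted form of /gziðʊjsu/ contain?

2

The unsyllabifiable consonants are /g/, /j/; each receives one epenthetic vowel.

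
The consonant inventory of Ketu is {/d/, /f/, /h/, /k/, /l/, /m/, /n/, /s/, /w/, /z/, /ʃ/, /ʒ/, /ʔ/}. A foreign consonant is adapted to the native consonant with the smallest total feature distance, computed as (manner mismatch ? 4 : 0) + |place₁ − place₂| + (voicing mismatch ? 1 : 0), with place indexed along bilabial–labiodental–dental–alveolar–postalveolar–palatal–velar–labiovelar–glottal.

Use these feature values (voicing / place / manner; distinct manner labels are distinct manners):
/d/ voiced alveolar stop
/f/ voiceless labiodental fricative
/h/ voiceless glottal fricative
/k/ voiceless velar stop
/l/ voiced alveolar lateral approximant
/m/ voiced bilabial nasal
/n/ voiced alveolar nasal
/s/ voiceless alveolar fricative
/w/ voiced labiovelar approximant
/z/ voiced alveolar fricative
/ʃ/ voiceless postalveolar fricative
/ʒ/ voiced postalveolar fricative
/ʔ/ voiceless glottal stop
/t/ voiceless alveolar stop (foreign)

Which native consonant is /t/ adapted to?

/d/ is closest: same manner (stop), place distance 0 (alveolar→alveolar), voicing differs (+1); total 1. Next closest is /k/ at distance 3.

d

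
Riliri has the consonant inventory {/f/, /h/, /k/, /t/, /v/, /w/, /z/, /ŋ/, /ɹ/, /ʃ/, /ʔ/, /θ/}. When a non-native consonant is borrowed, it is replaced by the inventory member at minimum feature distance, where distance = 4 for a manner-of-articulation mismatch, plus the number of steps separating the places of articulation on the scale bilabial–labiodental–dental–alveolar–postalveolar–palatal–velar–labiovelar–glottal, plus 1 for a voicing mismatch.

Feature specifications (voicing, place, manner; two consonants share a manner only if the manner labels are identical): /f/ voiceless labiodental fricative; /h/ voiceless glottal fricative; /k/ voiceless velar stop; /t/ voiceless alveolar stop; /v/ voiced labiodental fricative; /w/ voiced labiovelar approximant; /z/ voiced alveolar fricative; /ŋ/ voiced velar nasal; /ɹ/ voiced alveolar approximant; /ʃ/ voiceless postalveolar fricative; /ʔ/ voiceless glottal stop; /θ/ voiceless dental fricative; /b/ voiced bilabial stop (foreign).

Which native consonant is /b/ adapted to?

/t/ is closest: same manner (stop), place distance 3 (bilabial→alveolar), voicing differs (+1); total 4. Next closest is /v/ at distance 5.

t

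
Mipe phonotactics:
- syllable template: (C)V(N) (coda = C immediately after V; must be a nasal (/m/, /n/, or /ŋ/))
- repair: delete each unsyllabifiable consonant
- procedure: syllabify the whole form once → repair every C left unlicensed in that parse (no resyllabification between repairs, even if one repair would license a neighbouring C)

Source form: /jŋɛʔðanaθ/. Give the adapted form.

Under (C)V(N), the unsyllabifiable consonants are /j/, /ʔ/, /θ/ (only a nasal (/m/, /n/, or /ŋ/) is licensed in coda position; onsets are limited to one consonant).
Deletion applies to /j/, /ʔ/, /θ/.

ŋɛðana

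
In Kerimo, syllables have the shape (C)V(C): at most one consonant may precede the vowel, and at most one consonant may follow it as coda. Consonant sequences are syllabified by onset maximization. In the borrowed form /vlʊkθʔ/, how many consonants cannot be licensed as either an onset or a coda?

3

Syllabifying with onset maximization leaves /v/, /θ/, /ʔ/ stranded (at most one coda consonant is licensed; onsets are limited to one consonant).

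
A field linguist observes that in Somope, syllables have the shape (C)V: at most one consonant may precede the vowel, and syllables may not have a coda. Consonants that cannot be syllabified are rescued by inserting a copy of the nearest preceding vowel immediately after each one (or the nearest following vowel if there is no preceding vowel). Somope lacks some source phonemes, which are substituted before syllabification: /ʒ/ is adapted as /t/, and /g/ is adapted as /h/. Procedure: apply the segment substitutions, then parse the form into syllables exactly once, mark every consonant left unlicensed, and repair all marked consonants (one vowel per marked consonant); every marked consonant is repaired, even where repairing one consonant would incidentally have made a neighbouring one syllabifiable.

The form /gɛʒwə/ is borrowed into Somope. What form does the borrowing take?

Substitution: /g/ → /h/, /ʒ/ → /t/, giving /hɛtwə/.
The consonants /t/ cannot be parsed into a legal (C)V syllable (no codas are permitted; onsets are limited to one consonant).
Inserting the epenthetic vowel yields /t/ → /tɛ/.

hɛtɛwə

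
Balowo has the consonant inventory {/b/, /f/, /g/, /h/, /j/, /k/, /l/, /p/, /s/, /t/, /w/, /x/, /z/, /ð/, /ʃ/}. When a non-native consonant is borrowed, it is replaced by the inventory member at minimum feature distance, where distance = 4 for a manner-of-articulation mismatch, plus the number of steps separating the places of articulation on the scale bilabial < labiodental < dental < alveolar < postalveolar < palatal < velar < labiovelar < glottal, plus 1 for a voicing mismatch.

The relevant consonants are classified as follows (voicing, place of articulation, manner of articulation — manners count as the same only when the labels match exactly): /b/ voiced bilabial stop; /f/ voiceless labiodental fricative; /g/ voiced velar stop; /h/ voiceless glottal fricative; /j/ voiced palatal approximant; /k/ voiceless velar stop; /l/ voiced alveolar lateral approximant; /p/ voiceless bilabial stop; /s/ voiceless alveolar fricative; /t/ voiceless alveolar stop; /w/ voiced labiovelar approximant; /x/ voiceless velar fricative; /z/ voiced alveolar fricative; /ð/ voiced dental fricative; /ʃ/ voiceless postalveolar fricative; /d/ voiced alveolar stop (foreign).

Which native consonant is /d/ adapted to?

/t/ is closest: same manner (stop), place distance 0 (alveolar→alveolar), voicing differs (+1); total 1. Next closest is /b/ at distance 3.

t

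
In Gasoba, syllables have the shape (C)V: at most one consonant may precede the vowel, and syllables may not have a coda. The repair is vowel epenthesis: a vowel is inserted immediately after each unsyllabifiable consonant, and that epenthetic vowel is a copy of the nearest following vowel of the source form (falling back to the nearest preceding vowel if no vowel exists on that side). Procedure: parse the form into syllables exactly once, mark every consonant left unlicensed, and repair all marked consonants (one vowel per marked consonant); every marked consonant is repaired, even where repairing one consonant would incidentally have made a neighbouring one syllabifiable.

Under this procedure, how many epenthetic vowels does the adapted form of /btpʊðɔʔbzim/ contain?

5

The unsyllabifiable consonants are /b/, /t/, /ʔ/, /b/, /m/; each receives one epenthetic vowel.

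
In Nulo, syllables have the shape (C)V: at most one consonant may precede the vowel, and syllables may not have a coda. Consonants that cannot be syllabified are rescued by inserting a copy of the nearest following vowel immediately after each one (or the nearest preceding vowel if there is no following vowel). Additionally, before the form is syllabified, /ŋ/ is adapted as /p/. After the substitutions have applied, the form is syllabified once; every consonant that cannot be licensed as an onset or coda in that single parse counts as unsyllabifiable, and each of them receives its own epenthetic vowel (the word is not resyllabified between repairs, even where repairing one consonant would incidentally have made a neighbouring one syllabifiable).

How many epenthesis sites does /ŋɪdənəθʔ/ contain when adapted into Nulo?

After substitution the input is /pɪdənəθʔ/.
The unsyllabifiable consonants are /θ/, /ʔ/; each receives one epenthetic vowel.

2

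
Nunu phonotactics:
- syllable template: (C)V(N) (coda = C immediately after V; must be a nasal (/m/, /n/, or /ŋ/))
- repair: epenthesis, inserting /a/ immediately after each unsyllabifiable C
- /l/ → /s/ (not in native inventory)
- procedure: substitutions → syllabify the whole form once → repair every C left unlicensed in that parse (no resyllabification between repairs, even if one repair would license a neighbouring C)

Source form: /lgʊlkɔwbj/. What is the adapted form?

sagʊsakɔwabaja

Substitution: /l/ → /s/, giving /sgʊskɔwbj/.
Under (C)V(N), the unsyllabifiable consonants are /s/, /s/, /w/, /b/, /j/ (only a nasal (/m/, /n/, or /ŋ/) is licensed in coda position; onsets are limited to one consonant).
Epenthesis after each stranded consonant: /s/ → /sa/, /s/ → /sa/, /w/ → /wa/, /b/ → /ba/, /j/ → /ja/.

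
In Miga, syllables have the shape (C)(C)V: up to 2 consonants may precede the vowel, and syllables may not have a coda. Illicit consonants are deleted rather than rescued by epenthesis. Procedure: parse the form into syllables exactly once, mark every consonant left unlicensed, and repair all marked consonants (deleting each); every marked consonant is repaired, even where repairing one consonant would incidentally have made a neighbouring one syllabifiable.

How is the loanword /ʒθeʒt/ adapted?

ʒθe

Syllabifying with onset maximization leaves /ʒ/, /t/ stranded (no codas are permitted; onsets may contain at most 2 consonants).
Deletion applies to /ʒ/, /t/.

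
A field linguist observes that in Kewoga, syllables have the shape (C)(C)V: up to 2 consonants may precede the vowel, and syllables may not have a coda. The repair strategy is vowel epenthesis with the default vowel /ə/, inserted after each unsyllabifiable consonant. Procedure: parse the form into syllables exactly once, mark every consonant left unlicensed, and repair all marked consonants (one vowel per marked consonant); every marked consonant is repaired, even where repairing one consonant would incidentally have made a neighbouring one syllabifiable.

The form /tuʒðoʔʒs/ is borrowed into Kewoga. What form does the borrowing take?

Syllabifying with onset maximization leaves /ʔ/, /ʒ/, /s/ stranded (no codas are permitted; onsets may contain at most 2 consonants).
Epenthesis after each stranded consonant: /ʔ/ → /ʔə/, /ʒ/ → /ʒə/, /s/ → /sə/.

tuʒðoʔəʒəsə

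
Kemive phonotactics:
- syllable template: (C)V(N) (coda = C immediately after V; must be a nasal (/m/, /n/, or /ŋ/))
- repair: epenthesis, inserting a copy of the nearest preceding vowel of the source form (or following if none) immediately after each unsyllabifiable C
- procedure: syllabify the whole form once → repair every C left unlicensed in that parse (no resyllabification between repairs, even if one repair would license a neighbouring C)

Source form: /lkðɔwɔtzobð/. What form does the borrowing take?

Under (C)V(N), the unsyllabifiable consonants are /l/, /k/, /t/, /b/, /ð/ (only a nasal (/m/, /n/, or /ŋ/) is licensed in coda position; onsets are limited to one consonant).
Inserting the epenthetic vowel yields /l/ → /lɔ/, /k/ → /kɔ/, /t/ → /tɔ/, /b/ → /bo/, /ð/ → /ðo/.

lɔkɔðɔwɔtɔzoboðo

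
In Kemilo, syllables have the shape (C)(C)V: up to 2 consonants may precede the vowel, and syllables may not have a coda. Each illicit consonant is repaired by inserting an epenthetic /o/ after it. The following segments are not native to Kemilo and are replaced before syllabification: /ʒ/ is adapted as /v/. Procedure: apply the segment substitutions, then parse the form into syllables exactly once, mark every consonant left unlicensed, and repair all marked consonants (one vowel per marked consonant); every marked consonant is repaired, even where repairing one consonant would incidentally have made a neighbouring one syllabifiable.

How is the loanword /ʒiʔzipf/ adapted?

viʔzipofo

Substitution: /ʒ/ → /v/, giving /viʔzipf/.
Under (C)(C)V, the unsyllabifiable consonants are /p/, /f/ (no codas are permitted; onsets may contain at most 2 consonants).
Epenthesis after each stranded consonant: /p/ → /po/, /f/ → /fo/.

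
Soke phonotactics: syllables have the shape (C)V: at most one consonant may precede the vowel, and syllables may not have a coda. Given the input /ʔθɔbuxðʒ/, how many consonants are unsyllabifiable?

4

Under (C)V, the unsyllabifiable consonants are /ʔ/, /x/, /ð/, /ʒ/ (no codas are permitted; onsets are limited to one consonant).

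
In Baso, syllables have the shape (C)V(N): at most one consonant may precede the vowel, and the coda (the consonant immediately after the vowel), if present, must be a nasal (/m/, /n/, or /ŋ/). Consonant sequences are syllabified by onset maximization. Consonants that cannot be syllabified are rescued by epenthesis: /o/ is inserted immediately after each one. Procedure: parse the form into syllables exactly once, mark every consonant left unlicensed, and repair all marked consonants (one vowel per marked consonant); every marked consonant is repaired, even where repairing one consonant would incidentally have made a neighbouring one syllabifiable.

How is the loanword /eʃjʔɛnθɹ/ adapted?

Under (C)V(N), the unsyllabifiable consonants are /ʃ/, /j/, /θ/, /ɹ/ (only a nasal (/m/, /n/, or /ŋ/) is licensed in coda position; onsets are limited to one consonant).
Epenthesis after each stranded consonant: /ʃ/ → /ʃo/, /j/ → /jo/, /θ/ → /θo/, /ɹ/ → /ɹo/.

eʃojoʔɛnθoɹo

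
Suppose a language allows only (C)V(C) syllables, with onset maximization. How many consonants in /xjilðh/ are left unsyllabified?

3

Syllabifying with onset maximization leaves /x/, /ð/, /h/ stranded (at most one coda consonant is licensed; onsets are limited to one consonant).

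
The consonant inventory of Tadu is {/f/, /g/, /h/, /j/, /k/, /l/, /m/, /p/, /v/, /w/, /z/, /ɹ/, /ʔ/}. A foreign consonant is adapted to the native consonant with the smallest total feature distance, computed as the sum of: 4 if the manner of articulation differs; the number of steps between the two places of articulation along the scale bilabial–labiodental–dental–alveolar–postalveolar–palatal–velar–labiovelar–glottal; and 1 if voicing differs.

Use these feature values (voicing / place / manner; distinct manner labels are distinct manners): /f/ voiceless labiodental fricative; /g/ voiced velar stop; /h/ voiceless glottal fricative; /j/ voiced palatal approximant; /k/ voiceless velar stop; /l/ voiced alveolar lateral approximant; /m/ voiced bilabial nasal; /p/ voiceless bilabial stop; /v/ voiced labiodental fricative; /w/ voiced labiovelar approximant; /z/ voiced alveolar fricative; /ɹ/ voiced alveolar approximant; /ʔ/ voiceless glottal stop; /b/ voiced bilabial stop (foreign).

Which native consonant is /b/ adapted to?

/p/ is closest: same manner (stop), place distance 0 (bilabial→bilabial), voicing differs (+1); total 1. Next closest is /m/ at distance 4.

p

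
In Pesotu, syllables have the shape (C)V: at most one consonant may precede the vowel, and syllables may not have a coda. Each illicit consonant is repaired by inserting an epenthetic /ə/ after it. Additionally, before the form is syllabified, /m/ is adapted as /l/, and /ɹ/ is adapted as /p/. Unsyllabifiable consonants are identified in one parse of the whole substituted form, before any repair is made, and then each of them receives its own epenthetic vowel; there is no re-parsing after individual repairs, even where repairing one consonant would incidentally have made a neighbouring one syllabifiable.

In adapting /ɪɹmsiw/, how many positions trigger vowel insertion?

3

After substitution the input is /ɪplsiw/.
The unsyllabifiable consonants are /p/, /l/, /w/; each receives one epenthetic vowel.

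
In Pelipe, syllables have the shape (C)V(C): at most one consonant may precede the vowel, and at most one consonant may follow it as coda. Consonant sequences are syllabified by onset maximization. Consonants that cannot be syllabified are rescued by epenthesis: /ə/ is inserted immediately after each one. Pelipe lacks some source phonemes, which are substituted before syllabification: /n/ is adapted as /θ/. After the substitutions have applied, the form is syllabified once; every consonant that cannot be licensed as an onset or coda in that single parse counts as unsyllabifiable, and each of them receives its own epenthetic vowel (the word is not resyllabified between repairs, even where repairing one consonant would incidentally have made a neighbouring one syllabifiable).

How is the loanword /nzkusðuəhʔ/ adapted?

θəzəkusðuəhʔə

Substitution: /n/ → /θ/, giving /θzkusðuəhʔ/.
Syllabifying with onset maximization leaves /θ/, /z/, /ʔ/ stranded (at most one coda consonant is licensed; onsets are limited to one consonant).
Inserting the epenthetic vowel yields /θ/ → /θə/, /z/ → /zə/, /ʔ/ → /ʔə/.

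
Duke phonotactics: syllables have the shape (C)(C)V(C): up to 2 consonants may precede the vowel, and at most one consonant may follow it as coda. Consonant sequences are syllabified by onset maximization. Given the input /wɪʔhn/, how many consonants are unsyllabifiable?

Under (C)(C)V(C), the unsyllabifiable consonants are /h/, /n/ (at most one coda consonant is licensed; onsets may contain at most 2 consonants).

2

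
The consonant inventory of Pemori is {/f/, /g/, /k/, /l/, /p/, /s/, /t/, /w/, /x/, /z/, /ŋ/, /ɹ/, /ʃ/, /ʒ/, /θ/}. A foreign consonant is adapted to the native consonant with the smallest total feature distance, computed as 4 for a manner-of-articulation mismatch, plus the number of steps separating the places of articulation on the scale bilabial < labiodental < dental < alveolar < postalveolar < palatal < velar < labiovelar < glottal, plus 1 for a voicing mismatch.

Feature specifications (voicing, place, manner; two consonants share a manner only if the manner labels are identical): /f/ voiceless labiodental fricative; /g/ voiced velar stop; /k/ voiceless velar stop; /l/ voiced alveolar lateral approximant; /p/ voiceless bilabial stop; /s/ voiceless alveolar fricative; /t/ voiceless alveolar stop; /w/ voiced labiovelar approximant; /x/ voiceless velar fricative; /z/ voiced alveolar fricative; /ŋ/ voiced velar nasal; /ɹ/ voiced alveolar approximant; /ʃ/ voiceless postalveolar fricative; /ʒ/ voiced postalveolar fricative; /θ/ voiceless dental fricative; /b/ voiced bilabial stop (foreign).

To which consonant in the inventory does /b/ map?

p

/p/ is closest: same manner (stop), place distance 0 (bilabial→bilabial), voicing differs (+1); total 1. Next closest is /t/ at distance 4.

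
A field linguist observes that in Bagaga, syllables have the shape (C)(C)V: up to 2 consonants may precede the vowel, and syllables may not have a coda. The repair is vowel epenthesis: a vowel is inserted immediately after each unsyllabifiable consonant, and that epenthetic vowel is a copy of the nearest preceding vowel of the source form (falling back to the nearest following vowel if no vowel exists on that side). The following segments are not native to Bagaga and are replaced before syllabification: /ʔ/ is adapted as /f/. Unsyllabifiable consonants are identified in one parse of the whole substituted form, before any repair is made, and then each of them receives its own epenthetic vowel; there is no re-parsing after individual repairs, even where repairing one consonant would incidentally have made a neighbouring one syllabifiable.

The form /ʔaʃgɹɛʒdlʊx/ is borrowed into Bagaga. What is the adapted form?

faʃagɹɛʒɛdlʊxʊ

Substitution: /ʔ/ → /f/, giving /faʃgɹɛʒdlʊx/.
Syllabifying with onset maximization leaves /ʃ/, /ʒ/, /x/ stranded (no codas are permitted; onsets may contain at most 2 consonants).
Inserting the epenthetic vowel yields /ʃ/ → /ʃa/, /ʒ/ → /ʒɛ/, /x/ → /xʊ/.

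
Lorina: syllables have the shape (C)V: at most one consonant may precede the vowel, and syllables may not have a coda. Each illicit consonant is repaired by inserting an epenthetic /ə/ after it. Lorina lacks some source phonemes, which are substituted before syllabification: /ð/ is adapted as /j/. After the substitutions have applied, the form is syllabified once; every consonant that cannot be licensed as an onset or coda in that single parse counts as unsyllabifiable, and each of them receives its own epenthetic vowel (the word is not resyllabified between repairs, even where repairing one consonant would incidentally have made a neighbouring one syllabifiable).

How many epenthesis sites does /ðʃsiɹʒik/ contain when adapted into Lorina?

4

After substitution the input is /jʃsiɹʒik/.
The unsyllabifiable consonants are /j/, /ʃ/, /ɹ/, /k/; each receives one epenthetic vowel.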